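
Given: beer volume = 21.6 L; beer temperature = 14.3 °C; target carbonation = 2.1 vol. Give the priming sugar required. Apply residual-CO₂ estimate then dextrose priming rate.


residual = 14.695·(0.01821 + 0.09011·e^(−0.04·T));  sugar = (target − residual)·4.0·V
residual = 14.695·(0.01821 + 0.09011·e^(−0.04·14.3)) = 1.0149
sugar = (2.1 − 1.0149)·4.0·21.6

93.7484 g


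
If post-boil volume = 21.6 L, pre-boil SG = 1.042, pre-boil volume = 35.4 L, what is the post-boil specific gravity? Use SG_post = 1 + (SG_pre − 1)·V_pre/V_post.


pts_pre = (1.042 − 1)·1000 = 42.0000
pts_post = 42.0000·35.4/21.6 = 68.8333
SG_post = 1 + 68.8333/1000

1.0688


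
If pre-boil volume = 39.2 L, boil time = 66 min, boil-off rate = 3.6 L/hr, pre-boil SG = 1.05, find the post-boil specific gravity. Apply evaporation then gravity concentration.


V_post = V_pre − rate·(t/60);  SG_post = 1 + (SG_pre−1)·V_pre/V_post
V_post = 39.2 − 3.6·(66/60) = 35.2400
SG_post = 1 + (1.05 − 1)·39.2/35.2400

1.0556


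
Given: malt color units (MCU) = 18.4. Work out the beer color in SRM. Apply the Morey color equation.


SRM = 1.4922 · MCU^0.6859
SRM = 1.4922 · 18.4^0.6859

10.9993 SRM


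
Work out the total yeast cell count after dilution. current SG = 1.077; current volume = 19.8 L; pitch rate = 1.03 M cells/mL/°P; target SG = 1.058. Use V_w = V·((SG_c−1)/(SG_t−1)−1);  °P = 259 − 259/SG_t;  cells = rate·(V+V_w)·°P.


V_w = 19.8·((1.077−1)/(1.058−1)−1) = 6.4862
V_final = 19.8 + 6.4862 = 26.2862
°P = 259 − 259/1.058 = 14.1985
cells = 1.03·26.2862·14.1985

384.4211 billion cells


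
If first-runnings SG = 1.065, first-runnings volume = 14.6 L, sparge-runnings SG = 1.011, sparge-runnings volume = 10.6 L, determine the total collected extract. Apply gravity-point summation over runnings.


total = Σ (SG_i − 1)·1000·V_i
first = (1.065 − 1)·1000·14.6 = 949.0000
sparge = (1.011 − 1)·1000·10.6 = 116.6000
total = 949.0000 + 116.6000

1065.6000 gravity·L


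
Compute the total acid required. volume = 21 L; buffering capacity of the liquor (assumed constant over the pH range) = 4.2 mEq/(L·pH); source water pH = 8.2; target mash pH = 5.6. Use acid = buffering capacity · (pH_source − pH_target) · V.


acid = 4.2 · (8.2 − 5.6) · 21

229.3200 mEq


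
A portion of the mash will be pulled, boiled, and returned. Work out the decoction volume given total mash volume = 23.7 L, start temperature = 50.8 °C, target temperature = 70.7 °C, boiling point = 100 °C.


V_dec = V_total·(T_target − T_start)/(T_boil − T_start)
V_dec = 23.7·(70.7 − 50.8)/(100 − 50.8)

9.5860 L


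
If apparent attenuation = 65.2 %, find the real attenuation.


RA = AA · 0.8192
RA = 65.2 · 0.8192

53.4118 %


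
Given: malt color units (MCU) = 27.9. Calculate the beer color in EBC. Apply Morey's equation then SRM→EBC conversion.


SRM = 1.4922·MCU^0.6859;  EBC = SRM·1.97
SRM = 1.4922·27.9^0.6859 = 14.6341
EBC = 14.6341·1.97

28.8292 EBC


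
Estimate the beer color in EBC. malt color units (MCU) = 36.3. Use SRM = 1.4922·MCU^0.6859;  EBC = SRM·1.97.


SRM = 1.4922·36.3^0.6859 = 17.5294
EBC = 17.5294·1.97

34.5329 EBC


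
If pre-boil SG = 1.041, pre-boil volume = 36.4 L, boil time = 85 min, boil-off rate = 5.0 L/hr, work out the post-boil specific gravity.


V_post = V_pre − rate·(t/60);  SG_post = 1 + (SG_pre−1)·V_pre/V_post
V_post = 36.4 − 5.0·(85/60) = 29.3167
SG_post = 1 + (1.041 − 1)·36.4/29.3167

1.0509


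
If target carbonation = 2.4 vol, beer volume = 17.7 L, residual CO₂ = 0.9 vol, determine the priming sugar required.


sugar = (target − residual)·4.0·V
sugar = (2.4 − 0.9)·4.0·17.7

106.2000 g


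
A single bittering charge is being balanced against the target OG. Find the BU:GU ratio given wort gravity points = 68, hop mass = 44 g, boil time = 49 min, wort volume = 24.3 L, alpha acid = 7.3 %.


U = 1.65·0.000125^(GP/1000)·(1−e^(−0.04t))/4.15;  IBU = (α/100)·m·U·1000/V;  BU:GU = IBU/GP
U = 1.65·0.000125^(68/1000)·(1−e^(−0.04·49))/4.15 = 0.1854
IBU = (7.3/100)·44·0.1854·1000/24.3 = 24.5053
BU:GU = 24.5053/68

0.3604


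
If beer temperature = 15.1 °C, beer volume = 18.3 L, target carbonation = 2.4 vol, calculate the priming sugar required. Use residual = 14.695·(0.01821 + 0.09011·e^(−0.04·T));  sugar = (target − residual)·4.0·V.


residual = 14.695·(0.01821 + 0.09011·e^(−0.04·15.1)) = 0.9914
sugar = (2.4 − 0.9914)·4.0·18.3

103.1086 g


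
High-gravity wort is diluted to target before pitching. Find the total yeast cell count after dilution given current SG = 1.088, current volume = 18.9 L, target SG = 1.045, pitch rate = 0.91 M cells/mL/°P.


V_w = V·((SG_c−1)/(SG_t−1)−1);  °P = 259 − 259/SG_t;  cells = rate·(V+V_w)·°P
V_w = 18.9·((1.088−1)/(1.045−1)−1) = 18.0600
V_final = 18.9 + 18.0600 = 36.9600
°P = 259 − 259/1.045 = 11.1531
cells = 0.91·36.9600·11.1531

375.1192 billion cells


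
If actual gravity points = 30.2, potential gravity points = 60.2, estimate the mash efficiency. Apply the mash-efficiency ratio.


efficiency = actual / potential × 100
efficiency = 30.2 / 60.2 × 100

50.1661 %


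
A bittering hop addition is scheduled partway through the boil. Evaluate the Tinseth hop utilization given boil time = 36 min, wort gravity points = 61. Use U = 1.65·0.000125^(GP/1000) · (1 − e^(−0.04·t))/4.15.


bigness = 1.65·0.000125^(61/1000) = 0.9537
boil_factor = (1 − e^(−0.04·36))/4.15 = 0.1839
U = 0.9537 · 0.1839

0.1754


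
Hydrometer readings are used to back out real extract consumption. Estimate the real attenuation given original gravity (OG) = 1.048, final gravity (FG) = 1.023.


AA = (OG−FG)/(OG−1)·100;  RA = AA·0.8192
AA = (1.048 − 1.023)/(1.048 − 1)·100 = 52.0833
RA = 52.0833·0.8192

42.6667 %


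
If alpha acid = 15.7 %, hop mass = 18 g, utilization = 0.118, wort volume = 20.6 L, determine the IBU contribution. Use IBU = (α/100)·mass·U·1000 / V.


IBU = (15.7/100)·18·0.118·1000 / 20.6

16.1878 IBU


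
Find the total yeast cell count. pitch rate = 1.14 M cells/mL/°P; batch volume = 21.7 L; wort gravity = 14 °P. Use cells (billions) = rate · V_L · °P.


cells = 1.14 · 21.7 · 14

346.3320 billion cells


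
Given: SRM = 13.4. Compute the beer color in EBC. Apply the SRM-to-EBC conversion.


EBC = SRM · 1.97
EBC = 13.4 · 1.97

26.3980 EBC


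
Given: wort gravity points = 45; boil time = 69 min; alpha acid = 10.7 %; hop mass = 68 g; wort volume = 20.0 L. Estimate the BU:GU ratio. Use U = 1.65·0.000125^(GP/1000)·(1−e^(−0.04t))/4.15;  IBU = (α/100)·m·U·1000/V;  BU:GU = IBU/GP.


U = 1.65·0.000125^(45/1000)·(1−e^(−0.04·69))/4.15 = 0.2485
IBU = (10.7/100)·68·0.2485·1000/20.0 = 90.4199
BU:GU = 90.4199/45

2.0093


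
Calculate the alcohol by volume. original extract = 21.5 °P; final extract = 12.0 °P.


SG = 259/(259 − P);  ABV = (OG − FG)·131.25
OG = 259/(259 − 21.5) = 1.0905
FG = 259/(259 − 12.0) = 1.0486
ABV = (1.0905 − 1.0486)·131.25

5.5051 % ABV


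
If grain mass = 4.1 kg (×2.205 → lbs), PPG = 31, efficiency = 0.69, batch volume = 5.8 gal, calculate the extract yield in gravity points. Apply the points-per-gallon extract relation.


points = lbs × PPG × eff / vol
lbs = 4.1 × 2.205 = 9.0405
points = 9.0405 × 31 × 0.69 / 5.8

33.3407 points


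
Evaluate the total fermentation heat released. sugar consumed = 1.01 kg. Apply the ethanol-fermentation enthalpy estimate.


Q = m_sugar · 590 kJ/kg
Q = 1.01 · 590

595.9000 kJ


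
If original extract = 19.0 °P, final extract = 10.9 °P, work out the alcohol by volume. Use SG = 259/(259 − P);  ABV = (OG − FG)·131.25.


OG = 259/(259 − 19.0) = 1.0792
FG = 259/(259 − 10.9) = 1.0439
ABV = (1.0792 − 1.0439)·131.25

4.6243 % ABV


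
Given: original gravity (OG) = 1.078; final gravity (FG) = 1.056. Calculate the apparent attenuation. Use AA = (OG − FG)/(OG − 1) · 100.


AA = (1.078 − 1.056)/(1.078 − 1) · 100

28.2051 %


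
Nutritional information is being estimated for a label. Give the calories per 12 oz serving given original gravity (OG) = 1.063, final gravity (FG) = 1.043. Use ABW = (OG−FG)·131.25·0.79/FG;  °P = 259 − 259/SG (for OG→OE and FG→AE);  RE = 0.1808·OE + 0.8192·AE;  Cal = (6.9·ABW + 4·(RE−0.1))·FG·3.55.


ABW = (1.063 − 1.043)·131.25·0.79/1.043 = 1.9883
OE = 259 − 259/1.063 = 15.3500 °P
AE = 259 − 259/1.043 = 10.6779 °P
RE = 0.1808·15.3500 + 0.8192·10.6779 = 11.5226 °P
Cal = (6.9·1.9883 + 4·(11.5226−0.1))·1.043·3.55

219.9716 kcal


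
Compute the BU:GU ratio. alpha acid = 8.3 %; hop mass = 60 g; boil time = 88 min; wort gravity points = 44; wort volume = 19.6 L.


U = 1.65·0.000125^(GP/1000)·(1−e^(−0.04t))/4.15;  IBU = (α/100)·m·U·1000/V;  BU:GU = IBU/GP
U = 1.65·0.000125^(44/1000)·(1−e^(−0.04·88))/4.15 = 0.2598
IBU = (8.3/100)·60·0.2598·1000/19.6 = 66.0122
BU:GU = 66.0122/44

1.5003


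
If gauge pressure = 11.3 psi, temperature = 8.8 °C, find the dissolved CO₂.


vols = (P + 14.695)·(0.01821 + 0.09011·e^(−0.04·T))
vols = (11.3 + 14.695)·(0.01821 + 0.09011·e^(−0.04·8.8))

2.1207 volumes


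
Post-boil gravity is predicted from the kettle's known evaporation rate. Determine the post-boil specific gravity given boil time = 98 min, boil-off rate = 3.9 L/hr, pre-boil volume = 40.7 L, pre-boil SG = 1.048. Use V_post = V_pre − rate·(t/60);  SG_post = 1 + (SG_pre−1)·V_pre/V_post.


V_post = 40.7 − 3.9·(98/60) = 34.3300
SG_post = 1 + (1.048 − 1)·40.7/34.3300

1.0569


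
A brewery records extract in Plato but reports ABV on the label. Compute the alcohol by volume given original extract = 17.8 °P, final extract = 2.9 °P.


SG = 259/(259 − P);  ABV = (OG − FG)·131.25
OG = 259/(259 − 17.8) = 1.0738
FG = 259/(259 − 2.9) = 1.0113
ABV = (1.0738 − 1.0113)·131.25

8.1997 % ABV


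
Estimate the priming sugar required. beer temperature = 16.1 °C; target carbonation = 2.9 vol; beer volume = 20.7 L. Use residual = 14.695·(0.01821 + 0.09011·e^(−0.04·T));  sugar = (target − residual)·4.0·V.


residual = 14.695·(0.01821 + 0.09011·e^(−0.04·16.1)) = 0.9630
sugar = (2.9 − 0.9630)·4.0·20.7

160.3810 g


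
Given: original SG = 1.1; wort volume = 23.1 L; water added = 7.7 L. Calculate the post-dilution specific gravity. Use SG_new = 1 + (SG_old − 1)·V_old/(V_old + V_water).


pts = (1.1 − 1)·1000·23.1/(23.1 + 7.7) = 75.0000
SG_new = 1 + 75.0000/1000

1.0750


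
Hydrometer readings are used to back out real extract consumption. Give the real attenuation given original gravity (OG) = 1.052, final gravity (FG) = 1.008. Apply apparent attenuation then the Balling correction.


AA = (OG−FG)/(OG−1)·100;  RA = AA·0.8192
AA = (1.052 − 1.008)/(1.052 − 1)·100 = 84.6154
RA = 84.6154·0.8192

69.3169 %


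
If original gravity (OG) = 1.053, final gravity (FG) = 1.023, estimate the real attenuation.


AA = (OG−FG)/(OG−1)·100;  RA = AA·0.8192
AA = (1.053 − 1.023)/(1.053 − 1)·100 = 56.6038
RA = 56.6038·0.8192

46.3698 %


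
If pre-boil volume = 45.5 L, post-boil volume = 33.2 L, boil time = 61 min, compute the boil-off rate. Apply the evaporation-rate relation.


rate = (V_pre − V_post) / (t_min/60)
rate = (45.5 − 33.2) / (61/60)

12.0984 L/hr


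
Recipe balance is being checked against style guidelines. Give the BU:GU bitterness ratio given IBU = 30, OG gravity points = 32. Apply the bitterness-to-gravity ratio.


BU:GU = IBU / OG_points
BU:GU = 30 / 32

0.9375


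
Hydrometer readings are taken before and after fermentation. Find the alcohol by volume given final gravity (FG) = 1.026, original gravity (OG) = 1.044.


ABV = (OG − FG) · 131.25
ABV = (1.044 − 1.026) · 131.25

2.3625 % ABV


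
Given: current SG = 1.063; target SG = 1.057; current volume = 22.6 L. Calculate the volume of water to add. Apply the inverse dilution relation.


V_water = V·((SG_curr − 1)/(SG_target − 1) − 1)
V_water = 22.6·((1.063 − 1)/(1.057 − 1) − 1)

2.3789 L


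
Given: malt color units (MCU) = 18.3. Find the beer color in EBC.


SRM = 1.4922·MCU^0.6859;  EBC = SRM·1.97
SRM = 1.4922·18.3^0.6859 = 10.9583
EBC = 10.9583·1.97

21.5878 EBC


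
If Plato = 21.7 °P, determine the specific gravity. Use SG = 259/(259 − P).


SG = 259/(259 − 21.7)

1.0914


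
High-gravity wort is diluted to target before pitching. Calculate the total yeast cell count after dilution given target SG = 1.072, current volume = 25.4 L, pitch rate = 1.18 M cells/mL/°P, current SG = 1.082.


V_w = V·((SG_c−1)/(SG_t−1)−1);  °P = 259 − 259/SG_t;  cells = rate·(V+V_w)·°P
V_w = 25.4·((1.082−1)/(1.072−1)−1) = 3.5278
V_final = 25.4 + 3.5278 = 28.9278
°P = 259 − 259/1.072 = 17.3955
cells = 1.18·28.9278·17.3955

593.7923 billion cells


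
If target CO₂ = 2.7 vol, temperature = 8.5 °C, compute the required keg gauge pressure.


psi = vols/(0.01821 + 0.09011·e^(−0.04·T)) − 14.695
psi = 2.7/(0.01821 + 0.09011·e^(−0.04·8.5)) − 14.695

18.0928 psi


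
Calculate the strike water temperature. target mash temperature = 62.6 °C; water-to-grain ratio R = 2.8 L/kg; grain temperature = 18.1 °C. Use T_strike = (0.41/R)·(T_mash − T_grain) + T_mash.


T_strike = (0.41/2.8)·(62.6 − 18.1) + 62.6

69.1161 °C


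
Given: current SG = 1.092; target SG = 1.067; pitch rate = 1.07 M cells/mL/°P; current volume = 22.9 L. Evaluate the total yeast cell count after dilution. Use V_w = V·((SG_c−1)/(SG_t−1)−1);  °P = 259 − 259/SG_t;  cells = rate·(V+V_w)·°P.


V_w = 22.9·((1.092−1)/(1.067−1)−1) = 8.5448
V_final = 22.9 + 8.5448 = 31.4448
°P = 259 − 259/1.067 = 16.2634
cells = 1.07·31.4448·16.2634

547.1954 billion cells


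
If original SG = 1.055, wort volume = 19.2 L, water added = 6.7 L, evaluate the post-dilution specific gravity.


SG_new = 1 + (SG_old − 1)·V_old/(V_old + V_water)
pts = (1.055 − 1)·1000·19.2/(19.2 + 6.7) = 40.7722
SG_new = 1 + 40.7722/1000

1.0408


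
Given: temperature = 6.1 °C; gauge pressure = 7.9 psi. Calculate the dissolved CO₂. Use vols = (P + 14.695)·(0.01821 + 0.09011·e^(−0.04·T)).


vols = (7.9 + 14.695)·(0.01821 + 0.09011·e^(−0.04·6.1))

2.0067 volumes


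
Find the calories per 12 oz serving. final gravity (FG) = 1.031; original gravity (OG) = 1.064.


ABW = (OG−FG)·131.25·0.79/FG;  °P = 259 − 259/SG (for OG→OE and FG→AE);  RE = 0.1808·OE + 0.8192·AE;  Cal = (6.9·ABW + 4·(RE−0.1))·FG·3.55
ABW = (1.064 − 1.031)·131.25·0.79/1.031 = 3.3188
OE = 259 − 259/1.064 = 15.5789 °P
AE = 259 − 259/1.031 = 7.7876 °P
RE = 0.1808·15.5789 + 0.8192·7.7876 = 9.1963 °P
Cal = (6.9·3.3188 + 4·(9.1963−0.1))·1.031·3.55

216.9853 kcal


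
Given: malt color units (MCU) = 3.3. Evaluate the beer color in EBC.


SRM = 1.4922·MCU^0.6859;  EBC = SRM·1.97
SRM = 1.4922·3.3^0.6859 = 3.3844
EBC = 3.3844·1.97

6.6672 EBC


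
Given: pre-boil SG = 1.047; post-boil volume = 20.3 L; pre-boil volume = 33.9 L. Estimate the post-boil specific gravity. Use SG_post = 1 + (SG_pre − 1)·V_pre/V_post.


pts_pre = (1.047 − 1)·1000 = 47.0000
pts_post = 47.0000·33.9/20.3 = 78.4877
SG_post = 1 + 78.4877/1000

1.0785


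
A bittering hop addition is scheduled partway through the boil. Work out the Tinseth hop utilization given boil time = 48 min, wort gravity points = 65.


U = 1.65·0.000125^(GP/1000) · (1 − e^(−0.04·t))/4.15
bigness = 1.65·0.000125^(65/1000) = 0.9200
boil_factor = (1 − e^(−0.04·48))/4.15 = 0.2056
U = 0.9200 · 0.2056

0.1892


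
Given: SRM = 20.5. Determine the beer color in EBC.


EBC = SRM · 1.97
EBC = 20.5 · 1.97

40.3850 EBC


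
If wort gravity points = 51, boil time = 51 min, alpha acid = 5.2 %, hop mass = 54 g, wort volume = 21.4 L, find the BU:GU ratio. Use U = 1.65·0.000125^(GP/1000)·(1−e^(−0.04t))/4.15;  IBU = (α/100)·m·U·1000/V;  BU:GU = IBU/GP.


U = 1.65·0.000125^(51/1000)·(1−e^(−0.04·51))/4.15 = 0.2187
IBU = (5.2/100)·54·0.2187·1000/21.4 = 28.6990
BU:GU = 28.6990/51

0.5627


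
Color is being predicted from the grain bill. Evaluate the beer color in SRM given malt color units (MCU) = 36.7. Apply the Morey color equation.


SRM = 1.4922 · MCU^0.6859
SRM = 1.4922 · 36.7^0.6859

17.6617 SRM


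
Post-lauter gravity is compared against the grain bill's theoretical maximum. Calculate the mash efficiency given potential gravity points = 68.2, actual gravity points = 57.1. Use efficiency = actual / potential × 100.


efficiency = 57.1 / 68.2 × 100

83.7243 %


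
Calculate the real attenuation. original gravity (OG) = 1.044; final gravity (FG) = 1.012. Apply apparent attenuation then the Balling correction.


AA = (OG−FG)/(OG−1)·100;  RA = AA·0.8192
AA = (1.044 − 1.012)/(1.044 − 1)·100 = 72.7273
RA = 72.7273·0.8192

59.5782 %


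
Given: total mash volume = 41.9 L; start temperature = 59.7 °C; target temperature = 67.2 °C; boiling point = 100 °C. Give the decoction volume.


V_dec = V_total·(T_target − T_start)/(T_boil − T_start)
V_dec = 41.9·(67.2 − 59.7)/(100 − 59.7)

7.7978 L


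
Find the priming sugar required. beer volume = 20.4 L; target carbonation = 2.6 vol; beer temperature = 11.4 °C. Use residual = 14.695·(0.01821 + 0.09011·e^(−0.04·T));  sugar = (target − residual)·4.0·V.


residual = 14.695·(0.01821 + 0.09011·e^(−0.04·11.4)) = 1.1069
sugar = (2.6 − 1.1069)·4.0·20.4

121.8393 g


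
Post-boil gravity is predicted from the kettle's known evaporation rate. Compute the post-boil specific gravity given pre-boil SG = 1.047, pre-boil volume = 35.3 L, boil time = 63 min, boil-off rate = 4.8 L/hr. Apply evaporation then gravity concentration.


V_post = V_pre − rate·(t/60);  SG_post = 1 + (SG_pre−1)·V_pre/V_post
V_post = 35.3 − 4.8·(63/60) = 30.2600
SG_post = 1 + (1.047 − 1)·35.3/30.2600

1.0548


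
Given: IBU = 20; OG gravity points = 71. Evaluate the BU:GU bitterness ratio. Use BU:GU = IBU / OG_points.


BU:GU = 20 / 71

0.2817


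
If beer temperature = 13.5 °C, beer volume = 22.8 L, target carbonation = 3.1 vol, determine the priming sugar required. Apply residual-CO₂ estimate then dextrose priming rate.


residual = 14.695·(0.01821 + 0.09011·e^(−0.04·T));  sugar = (target − residual)·4.0·V
residual = 14.695·(0.01821 + 0.09011·e^(−0.04·13.5)) = 1.0393
sugar = (3.1 − 1.0393)·4.0·22.8

187.9403 g


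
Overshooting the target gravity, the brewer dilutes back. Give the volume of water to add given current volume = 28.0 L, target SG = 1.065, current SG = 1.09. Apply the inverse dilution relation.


V_water = V·((SG_curr − 1)/(SG_target − 1) − 1)
V_water = 28.0·((1.09 − 1)/(1.065 − 1) − 1)

10.7692 L


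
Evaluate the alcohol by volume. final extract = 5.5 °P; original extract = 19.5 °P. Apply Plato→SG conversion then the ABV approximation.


SG = 259/(259 − P);  ABV = (OG − FG)·131.25
OG = 259/(259 − 19.5) = 1.0814
FG = 259/(259 − 5.5) = 1.0217
ABV = (1.0814 − 1.0217)·131.25

7.8387 % ABV


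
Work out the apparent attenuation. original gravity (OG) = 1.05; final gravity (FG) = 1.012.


AA = (OG − FG)/(OG − 1) · 100
AA = (1.05 − 1.012)/(1.05 − 1) · 100

76.0000 %


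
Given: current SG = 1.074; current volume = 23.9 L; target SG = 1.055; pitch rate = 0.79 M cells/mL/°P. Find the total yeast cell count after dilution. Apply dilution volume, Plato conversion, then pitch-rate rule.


V_w = V·((SG_c−1)/(SG_t−1)−1);  °P = 259 − 259/SG_t;  cells = rate·(V+V_w)·°P
V_w = 23.9·((1.074−1)/(1.055−1)−1) = 8.2564
V_final = 23.9 + 8.2564 = 32.1564
°P = 259 − 259/1.055 = 13.5024
cells = 0.79·32.1564·13.5024

343.0078 billion cells


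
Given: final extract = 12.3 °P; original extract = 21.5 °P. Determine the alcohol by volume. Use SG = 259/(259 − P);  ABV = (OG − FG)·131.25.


OG = 259/(259 − 21.5) = 1.0905
FG = 259/(259 − 12.3) = 1.0499
ABV = (1.0905 − 1.0499)·131.25

5.3377 % ABV


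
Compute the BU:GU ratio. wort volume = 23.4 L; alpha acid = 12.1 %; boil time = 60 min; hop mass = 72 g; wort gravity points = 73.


U = 1.65·0.000125^(GP/1000)·(1−e^(−0.04t))/4.15;  IBU = (α/100)·m·U·1000/V;  BU:GU = IBU/GP
U = 1.65·0.000125^(73/1000)·(1−e^(−0.04·60))/4.15 = 0.1876
IBU = (12.1/100)·72·0.1876·1000/23.4 = 69.8411
BU:GU = 69.8411/73

0.9567


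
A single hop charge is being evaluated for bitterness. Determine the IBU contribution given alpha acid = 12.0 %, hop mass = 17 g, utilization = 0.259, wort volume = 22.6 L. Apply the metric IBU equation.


IBU = (α/100)·mass·U·1000 / V
IBU = (12.0/100)·17·0.259·1000 / 22.6

23.3788 IBU


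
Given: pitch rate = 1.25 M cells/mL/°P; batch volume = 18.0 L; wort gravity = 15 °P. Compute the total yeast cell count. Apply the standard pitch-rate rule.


cells (billions) = rate · V_L · °P
cells = 1.25 · 18.0 · 15

337.5000 billion cells


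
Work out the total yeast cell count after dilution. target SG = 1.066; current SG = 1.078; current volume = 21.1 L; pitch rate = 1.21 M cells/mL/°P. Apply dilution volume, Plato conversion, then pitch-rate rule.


V_w = V·((SG_c−1)/(SG_t−1)−1);  °P = 259 − 259/SG_t;  cells = rate·(V+V_w)·°P
V_w = 21.1·((1.078−1)/(1.066−1)−1) = 3.8364
V_final = 21.1 + 3.8364 = 24.9364
°P = 259 − 259/1.066 = 16.0356
cells = 1.21·24.9364·16.0356

483.8436 billion cells


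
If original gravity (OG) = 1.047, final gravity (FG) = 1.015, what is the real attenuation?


AA = (OG−FG)/(OG−1)·100;  RA = AA·0.8192
AA = (1.047 − 1.015)/(1.047 − 1)·100 = 68.0851
RA = 68.0851·0.8192

55.7753 %


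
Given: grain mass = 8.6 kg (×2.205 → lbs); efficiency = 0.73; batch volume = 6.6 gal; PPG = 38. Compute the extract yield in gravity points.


points = lbs × PPG × eff / vol
lbs = 8.6 × 2.205 = 18.9630
points = 18.9630 × 38 × 0.73 / 6.6

79.7021 points


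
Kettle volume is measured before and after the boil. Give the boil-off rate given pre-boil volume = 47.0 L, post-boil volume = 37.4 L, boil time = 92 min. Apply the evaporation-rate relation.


rate = (V_pre − V_post) / (t_min/60)
rate = (47.0 − 37.4) / (92/60)

6.2609 L/hr


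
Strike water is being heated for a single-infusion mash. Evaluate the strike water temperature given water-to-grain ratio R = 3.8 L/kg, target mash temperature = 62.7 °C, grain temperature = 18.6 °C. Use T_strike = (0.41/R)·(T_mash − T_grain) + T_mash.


T_strike = (0.41/3.8)·(62.7 − 18.6) + 62.7

67.4582 °C


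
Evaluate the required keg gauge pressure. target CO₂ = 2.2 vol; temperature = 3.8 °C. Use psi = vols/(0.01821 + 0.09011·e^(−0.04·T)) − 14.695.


psi = 2.2/(0.01821 + 0.09011·e^(−0.04·3.8)) − 14.695

8.3143 psi


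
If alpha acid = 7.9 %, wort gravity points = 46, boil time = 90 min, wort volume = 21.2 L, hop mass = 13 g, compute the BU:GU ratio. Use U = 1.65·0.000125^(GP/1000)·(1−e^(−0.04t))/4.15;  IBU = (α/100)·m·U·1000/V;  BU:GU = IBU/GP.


U = 1.65·0.000125^(46/1000)·(1−e^(−0.04·90))/4.15 = 0.2558
IBU = (7.9/100)·13·0.2558·1000/21.2 = 12.3907
BU:GU = 12.3907/46

0.2694


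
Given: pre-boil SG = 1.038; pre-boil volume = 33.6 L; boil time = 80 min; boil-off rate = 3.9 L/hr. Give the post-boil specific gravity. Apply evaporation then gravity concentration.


V_post = V_pre − rate·(t/60);  SG_post = 1 + (SG_pre−1)·V_pre/V_post
V_post = 33.6 − 3.9·(80/60) = 28.4000
SG_post = 1 + (1.038 − 1)·33.6/28.4000

1.0450


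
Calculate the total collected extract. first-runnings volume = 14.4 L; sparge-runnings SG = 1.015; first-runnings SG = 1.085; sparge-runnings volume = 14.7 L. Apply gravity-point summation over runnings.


total = Σ (SG_i − 1)·1000·V_i
first = (1.085 − 1)·1000·14.4 = 1224.0000
sparge = (1.015 − 1)·1000·14.7 = 220.5000
total = 1224.0000 + 220.5000

1444.5000 gravity·L


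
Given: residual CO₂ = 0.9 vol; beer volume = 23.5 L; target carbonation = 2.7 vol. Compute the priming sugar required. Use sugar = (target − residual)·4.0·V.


sugar = (2.7 − 0.9)·4.0·23.5

169.2000 g


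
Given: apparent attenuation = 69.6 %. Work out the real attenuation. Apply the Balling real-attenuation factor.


RA = AA · 0.8192
RA = 69.6 · 0.8192

57.0163 %


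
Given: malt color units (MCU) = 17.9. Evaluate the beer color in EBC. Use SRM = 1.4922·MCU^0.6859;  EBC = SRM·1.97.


SRM = 1.4922·17.9^0.6859 = 10.7934
EBC = 10.7934·1.97

21.2630 EBC


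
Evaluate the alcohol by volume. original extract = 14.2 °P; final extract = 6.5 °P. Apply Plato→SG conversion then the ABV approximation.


SG = 259/(259 − P);  ABV = (OG − FG)·131.25
OG = 259/(259 − 14.2) = 1.0580
FG = 259/(259 − 6.5) = 1.0257
ABV = (1.0580 − 1.0257)·131.25

4.2346 % ABV


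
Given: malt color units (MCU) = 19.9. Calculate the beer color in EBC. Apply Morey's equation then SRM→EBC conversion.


SRM = 1.4922·MCU^0.6859;  EBC = SRM·1.97
SRM = 1.4922·19.9^0.6859 = 11.6067
EBC = 11.6067·1.97

22.8653 EBC


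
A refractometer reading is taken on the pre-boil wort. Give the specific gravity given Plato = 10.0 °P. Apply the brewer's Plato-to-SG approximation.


SG = 259/(259 − P)
SG = 259/(259 − 10.0)

1.0402


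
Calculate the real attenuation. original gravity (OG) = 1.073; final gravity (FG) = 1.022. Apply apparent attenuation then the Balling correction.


AA = (OG−FG)/(OG−1)·100;  RA = AA·0.8192
AA = (1.073 − 1.022)/(1.073 − 1)·100 = 69.8630
RA = 69.8630·0.8192

57.2318 %


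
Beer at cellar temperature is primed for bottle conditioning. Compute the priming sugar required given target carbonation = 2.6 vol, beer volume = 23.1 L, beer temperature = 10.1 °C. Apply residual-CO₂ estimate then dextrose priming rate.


residual = 14.695·(0.01821 + 0.09011·e^(−0.04·T));  sugar = (target − residual)·4.0·V
residual = 14.695·(0.01821 + 0.09011·e^(−0.04·10.1)) = 1.1517
sugar = (2.6 − 1.1517)·4.0·23.1

133.8259 g


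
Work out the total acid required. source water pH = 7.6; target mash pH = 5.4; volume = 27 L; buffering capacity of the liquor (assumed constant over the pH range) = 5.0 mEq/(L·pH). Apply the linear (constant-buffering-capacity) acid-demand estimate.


acid = buffering capacity · (pH_source − pH_target) · V
acid = 5.0 · (7.6 − 5.4) · 27

297.0000 mEq


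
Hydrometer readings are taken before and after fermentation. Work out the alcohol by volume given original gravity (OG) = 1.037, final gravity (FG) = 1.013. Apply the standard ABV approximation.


ABV = (OG − FG) · 131.25
ABV = (1.037 − 1.013) · 131.25

3.1500 % ABV


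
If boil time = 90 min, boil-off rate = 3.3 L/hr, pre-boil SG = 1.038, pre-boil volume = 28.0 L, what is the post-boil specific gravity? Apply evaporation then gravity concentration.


V_post = V_pre − rate·(t/60);  SG_post = 1 + (SG_pre−1)·V_pre/V_post
V_post = 28.0 − 3.3·(90/60) = 23.0500
SG_post = 1 + (1.038 − 1)·28.0/23.0500

1.0462


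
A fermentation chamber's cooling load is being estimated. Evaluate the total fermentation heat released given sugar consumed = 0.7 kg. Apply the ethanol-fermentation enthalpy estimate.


Q = m_sugar · 590 kJ/kg
Q = 0.7 · 590

413.0000 kJ


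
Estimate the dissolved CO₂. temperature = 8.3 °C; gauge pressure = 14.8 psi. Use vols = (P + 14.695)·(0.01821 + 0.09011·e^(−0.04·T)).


vols = (14.8 + 14.695)·(0.01821 + 0.09011·e^(−0.04·8.3))

2.4440 volumes


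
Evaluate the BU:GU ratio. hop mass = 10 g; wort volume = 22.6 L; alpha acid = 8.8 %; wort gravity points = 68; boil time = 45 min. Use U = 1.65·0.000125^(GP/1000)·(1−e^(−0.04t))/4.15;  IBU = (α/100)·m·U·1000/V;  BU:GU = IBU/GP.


U = 1.65·0.000125^(68/1000)·(1−e^(−0.04·45))/4.15 = 0.1801
IBU = (8.8/100)·10·0.1801·1000/22.6 = 7.0134
BU:GU = 7.0134/68

0.1031


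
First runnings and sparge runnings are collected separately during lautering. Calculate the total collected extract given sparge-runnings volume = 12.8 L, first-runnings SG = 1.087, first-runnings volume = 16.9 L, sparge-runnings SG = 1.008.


total = Σ (SG_i − 1)·1000·V_i
first = (1.087 − 1)·1000·16.9 = 1470.3000
sparge = (1.008 − 1)·1000·12.8 = 102.4000
total = 1470.3000 + 102.4000

1572.7000 gravity·L


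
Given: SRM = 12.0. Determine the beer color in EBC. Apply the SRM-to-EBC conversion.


EBC = SRM · 1.97
EBC = 12.0 · 1.97

23.6400 EBC


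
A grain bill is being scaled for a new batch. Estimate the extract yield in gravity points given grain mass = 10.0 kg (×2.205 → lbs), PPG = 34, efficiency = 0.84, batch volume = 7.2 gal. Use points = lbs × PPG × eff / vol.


lbs = 10.0 × 2.205 = 22.0500
points = 22.0500 × 34 × 0.84 / 7.2

87.4650 points


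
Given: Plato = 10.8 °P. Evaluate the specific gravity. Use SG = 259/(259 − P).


SG = 259/(259 − 10.8)

1.0435


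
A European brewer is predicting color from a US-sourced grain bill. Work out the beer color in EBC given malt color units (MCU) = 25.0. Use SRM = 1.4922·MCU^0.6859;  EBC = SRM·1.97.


SRM = 1.4922·25.0^0.6859 = 13.5729
EBC = 13.5729·1.97

26.7387 EBC


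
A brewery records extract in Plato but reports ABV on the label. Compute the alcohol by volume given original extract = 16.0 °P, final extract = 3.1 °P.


SG = 259/(259 − P);  ABV = (OG − FG)·131.25
OG = 259/(259 − 16.0) = 1.0658
FG = 259/(259 − 3.1) = 1.0121
ABV = (1.0658 − 1.0121)·131.25

7.0520 % ABV


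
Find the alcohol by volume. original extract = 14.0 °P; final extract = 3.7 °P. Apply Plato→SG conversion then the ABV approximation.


SG = 259/(259 − P);  ABV = (OG − FG)·131.25
OG = 259/(259 − 14.0) = 1.0571
FG = 259/(259 − 3.7) = 1.0145
ABV = (1.0571 − 1.0145)·131.25

5.5978 % ABV


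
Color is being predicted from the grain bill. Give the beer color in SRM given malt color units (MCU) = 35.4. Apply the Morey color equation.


SRM = 1.4922 · MCU^0.6859
SRM = 1.4922 · 35.4^0.6859

17.2301 SRM


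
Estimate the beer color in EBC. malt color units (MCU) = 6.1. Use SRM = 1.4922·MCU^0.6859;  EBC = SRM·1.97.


SRM = 1.4922·6.1^0.6859 = 5.1580
EBC = 5.1580·1.97

10.1613 EBC


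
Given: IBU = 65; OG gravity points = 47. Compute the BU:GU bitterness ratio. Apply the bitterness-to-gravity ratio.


BU:GU = IBU / OG_points
BU:GU = 65 / 47

1.3830


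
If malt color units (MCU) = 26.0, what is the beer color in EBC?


SRM = 1.4922·MCU^0.6859;  EBC = SRM·1.97
SRM = 1.4922·26.0^0.6859 = 13.9430
EBC = 13.9430·1.97

27.4678 EBC


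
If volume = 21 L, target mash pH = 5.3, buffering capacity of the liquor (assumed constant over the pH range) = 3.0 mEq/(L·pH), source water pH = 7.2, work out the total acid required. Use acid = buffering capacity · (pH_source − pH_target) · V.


acid = 3.0 · (7.2 − 5.3) · 21

119.7000 mEq


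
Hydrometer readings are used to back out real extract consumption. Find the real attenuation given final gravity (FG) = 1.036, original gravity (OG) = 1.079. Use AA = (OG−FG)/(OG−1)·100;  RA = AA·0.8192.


AA = (1.079 − 1.036)/(1.079 − 1)·100 = 54.4304
RA = 54.4304·0.8192

44.5894 %


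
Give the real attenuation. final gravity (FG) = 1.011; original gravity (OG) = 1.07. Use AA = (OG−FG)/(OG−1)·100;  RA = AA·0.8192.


AA = (1.07 − 1.011)/(1.07 − 1)·100 = 84.2857
RA = 84.2857·0.8192

69.0469 %


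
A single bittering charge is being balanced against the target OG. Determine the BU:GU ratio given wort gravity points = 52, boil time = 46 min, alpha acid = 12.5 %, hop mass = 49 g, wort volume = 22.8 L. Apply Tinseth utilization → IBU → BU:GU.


U = 1.65·0.000125^(GP/1000)·(1−e^(−0.04t))/4.15;  IBU = (α/100)·m·U·1000/V;  BU:GU = IBU/GP
U = 1.65·0.000125^(52/1000)·(1−e^(−0.04·46))/4.15 = 0.2096
IBU = (12.5/100)·49·0.2096·1000/22.8 = 56.3037
BU:GU = 56.3037/52

1.0828


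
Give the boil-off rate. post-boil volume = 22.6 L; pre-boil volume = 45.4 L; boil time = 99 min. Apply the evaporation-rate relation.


rate = (V_pre − V_post) / (t_min/60)
rate = (45.4 − 22.6) / (99/60)

13.8182 L/hr


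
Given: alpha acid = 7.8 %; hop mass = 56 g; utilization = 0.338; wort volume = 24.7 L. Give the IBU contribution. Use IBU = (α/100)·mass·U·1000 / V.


IBU = (7.8/100)·56·0.338·1000 / 24.7

59.7726 IBU


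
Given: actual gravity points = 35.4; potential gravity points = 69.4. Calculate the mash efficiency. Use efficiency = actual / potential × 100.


efficiency = 35.4 / 69.4 × 100

51.0086 %


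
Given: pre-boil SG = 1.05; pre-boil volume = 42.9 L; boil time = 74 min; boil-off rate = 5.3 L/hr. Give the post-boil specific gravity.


V_post = V_pre − rate·(t/60);  SG_post = 1 + (SG_pre−1)·V_pre/V_post
V_post = 42.9 − 5.3·(74/60) = 36.3633
SG_post = 1 + (1.05 − 1)·42.9/36.3633

1.0590


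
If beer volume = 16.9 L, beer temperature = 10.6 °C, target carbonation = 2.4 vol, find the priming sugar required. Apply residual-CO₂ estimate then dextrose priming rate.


residual = 14.695·(0.01821 + 0.09011·e^(−0.04·T));  sugar = (target − residual)·4.0·V
residual = 14.695·(0.01821 + 0.09011·e^(−0.04·10.6)) = 1.1342
sugar = (2.4 − 1.1342)·4.0·16.9

85.5706 g


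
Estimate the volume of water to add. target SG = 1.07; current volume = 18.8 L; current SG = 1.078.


V_water = V·((SG_curr − 1)/(SG_target − 1) − 1)
V_water = 18.8·((1.078 − 1)/(1.07 − 1) − 1)

2.1486 L


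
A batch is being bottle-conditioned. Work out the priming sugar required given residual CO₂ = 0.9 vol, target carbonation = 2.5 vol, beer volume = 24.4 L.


sugar = (target − residual)·4.0·V
sugar = (2.5 − 0.9)·4.0·24.4

156.1600 g


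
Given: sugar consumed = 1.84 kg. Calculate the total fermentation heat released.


Q = m_sugar · 590 kJ/kg
Q = 1.84 · 590

1085.6000 kJ


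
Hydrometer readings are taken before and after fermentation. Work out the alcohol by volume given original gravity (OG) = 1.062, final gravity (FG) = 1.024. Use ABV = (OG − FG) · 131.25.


ABV = (1.062 − 1.024) · 131.25

4.9875 % ABV


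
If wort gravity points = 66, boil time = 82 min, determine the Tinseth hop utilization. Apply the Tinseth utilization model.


U = 1.65·0.000125^(GP/1000) · (1 − e^(−0.04·t))/4.15
bigness = 1.65·0.000125^(66/1000) = 0.9118
boil_factor = (1 − e^(−0.04·82))/4.15 = 0.2319
U = 0.9118 · 0.2319

0.2114


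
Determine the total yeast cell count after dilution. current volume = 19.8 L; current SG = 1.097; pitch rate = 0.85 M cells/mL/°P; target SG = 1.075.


V_w = V·((SG_c−1)/(SG_t−1)−1);  °P = 259 − 259/SG_t;  cells = rate·(V+V_w)·°P
V_w = 19.8·((1.097−1)/(1.075−1)−1) = 5.8080
V_final = 19.8 + 5.8080 = 25.6080
°P = 259 − 259/1.075 = 18.0698
cells = 0.85·25.6080·18.0698

393.3210 billion cells


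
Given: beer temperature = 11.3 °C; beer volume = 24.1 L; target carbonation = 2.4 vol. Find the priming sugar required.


residual = 14.695·(0.01821 + 0.09011·e^(−0.04·T));  sugar = (target − residual)·4.0·V
residual = 14.695·(0.01821 + 0.09011·e^(−0.04·11.3)) = 1.1102
sugar = (2.4 − 1.1102)·4.0·24.1

124.3334 g


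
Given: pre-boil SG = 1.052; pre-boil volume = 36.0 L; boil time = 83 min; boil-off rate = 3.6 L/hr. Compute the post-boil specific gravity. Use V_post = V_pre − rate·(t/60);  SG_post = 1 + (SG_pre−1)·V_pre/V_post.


V_post = 36.0 − 3.6·(83/60) = 31.0200
SG_post = 1 + (1.052 − 1)·36.0/31.0200

1.0603


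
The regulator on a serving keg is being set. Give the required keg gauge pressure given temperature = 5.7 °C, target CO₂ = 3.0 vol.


psi = vols/(0.01821 + 0.09011·e^(−0.04·T)) − 14.695
psi = 3.0/(0.01821 + 0.09011·e^(−0.04·5.7)) − 14.695

18.6573 psi


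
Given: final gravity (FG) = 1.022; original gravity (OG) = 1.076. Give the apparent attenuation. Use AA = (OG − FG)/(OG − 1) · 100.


AA = (1.076 − 1.022)/(1.076 − 1) · 100

71.0526 %


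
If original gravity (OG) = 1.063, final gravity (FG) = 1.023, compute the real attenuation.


AA = (OG−FG)/(OG−1)·100;  RA = AA·0.8192
AA = (1.063 − 1.023)/(1.063 − 1)·100 = 63.4921
RA = 63.4921·0.8192

52.0127 %


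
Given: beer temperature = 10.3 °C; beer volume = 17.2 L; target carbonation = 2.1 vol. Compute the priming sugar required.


residual = 14.695·(0.01821 + 0.09011·e^(−0.04·T));  sugar = (target − residual)·4.0·V
residual = 14.695·(0.01821 + 0.09011·e^(−0.04·10.3)) = 1.1446
sugar = (2.1 − 1.1446)·4.0·17.2

65.7299 g


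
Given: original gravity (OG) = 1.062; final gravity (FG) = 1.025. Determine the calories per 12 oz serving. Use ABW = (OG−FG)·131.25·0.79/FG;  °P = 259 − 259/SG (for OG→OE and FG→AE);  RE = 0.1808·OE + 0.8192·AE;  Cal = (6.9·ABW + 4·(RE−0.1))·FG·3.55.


ABW = (1.062 − 1.025)·131.25·0.79/1.025 = 3.7429
OE = 259 − 259/1.062 = 15.1205 °P
AE = 259 − 259/1.025 = 6.3171 °P
RE = 0.1808·15.1205 + 0.8192·6.3171 = 7.9087 °P
Cal = (6.9·3.7429 + 4·(7.9087−0.1))·1.025·3.55

207.6297 kcal


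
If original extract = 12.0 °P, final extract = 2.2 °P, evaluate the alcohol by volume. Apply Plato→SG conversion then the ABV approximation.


SG = 259/(259 − P);  ABV = (OG − FG)·131.25
OG = 259/(259 − 12.0) = 1.0486
FG = 259/(259 − 2.2) = 1.0086
ABV = (1.0486 − 1.0086)·131.25

5.2521 % ABV


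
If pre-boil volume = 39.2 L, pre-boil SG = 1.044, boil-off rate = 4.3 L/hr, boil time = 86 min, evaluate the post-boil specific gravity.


V_post = V_pre − rate·(t/60);  SG_post = 1 + (SG_pre−1)·V_pre/V_post
V_post = 39.2 − 4.3·(86/60) = 33.0367
SG_post = 1 + (1.044 − 1)·39.2/33.0367

1.0522


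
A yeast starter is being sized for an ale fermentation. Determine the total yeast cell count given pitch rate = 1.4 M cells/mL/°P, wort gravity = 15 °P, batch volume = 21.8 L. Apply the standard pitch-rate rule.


cells (billions) = rate · V_L · °P
cells = 1.4 · 21.8 · 15

457.8000 billion cells


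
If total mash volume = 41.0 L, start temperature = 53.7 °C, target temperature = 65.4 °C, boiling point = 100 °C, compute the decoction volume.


V_dec = V_total·(T_target − T_start)/(T_boil − T_start)
V_dec = 41.0·(65.4 − 53.7)/(100 − 53.7)

10.3607 L


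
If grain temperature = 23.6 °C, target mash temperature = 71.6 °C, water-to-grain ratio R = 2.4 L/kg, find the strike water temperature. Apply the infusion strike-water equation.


T_strike = (0.41/R)·(T_mash − T_grain) + T_mash
T_strike = (0.41/2.4)·(71.6 − 23.6) + 71.6

79.8000 °C


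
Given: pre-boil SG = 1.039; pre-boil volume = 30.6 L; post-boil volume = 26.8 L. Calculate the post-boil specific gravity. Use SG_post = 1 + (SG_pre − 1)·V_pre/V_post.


pts_pre = (1.039 − 1)·1000 = 39.0000
pts_post = 39.0000·30.6/26.8 = 44.5299
SG_post = 1 + 44.5299/1000

1.0445


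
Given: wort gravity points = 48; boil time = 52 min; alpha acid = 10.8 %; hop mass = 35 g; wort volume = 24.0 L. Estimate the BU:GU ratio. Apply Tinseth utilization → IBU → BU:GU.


U = 1.65·0.000125^(GP/1000)·(1−e^(−0.04t))/4.15;  IBU = (α/100)·m·U·1000/V;  BU:GU = IBU/GP
U = 1.65·0.000125^(48/1000)·(1−e^(−0.04·52))/4.15 = 0.2260
IBU = (10.8/100)·35·0.2260·1000/24.0 = 35.5968
BU:GU = 35.5968/48

0.7416
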